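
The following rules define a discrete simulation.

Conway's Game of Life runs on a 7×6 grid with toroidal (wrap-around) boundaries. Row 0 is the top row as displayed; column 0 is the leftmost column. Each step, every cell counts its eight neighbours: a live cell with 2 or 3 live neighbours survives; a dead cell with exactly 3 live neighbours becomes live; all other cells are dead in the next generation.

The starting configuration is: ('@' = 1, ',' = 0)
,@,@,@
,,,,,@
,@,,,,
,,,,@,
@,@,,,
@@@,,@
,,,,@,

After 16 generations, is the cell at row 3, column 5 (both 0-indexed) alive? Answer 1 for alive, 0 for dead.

k=0  ,@,@,@
,,,,,@
,@,,,,
,,,,@,
@,@,,,
@@@,,@
,,,,@,
k=1  @,,,,@
,,@,@,
,,,,,,
,@,,,,
@,@@,,
@,@@,@
,,,@@,
k=2  ,,,,,@
,,,,,@
,,,,,,
,@@,,,
@,,@@@
@,,,,@
,@@@,,
k=3  @,@,@,
,,,,,,
,,,,,,
@@@@@@
,,@@@,
,,,,,,
,@@,@@
k=4  @,@,@,
,,,,,,
@@@@@@
@@,,,@
@,,,,,
,@,,,@
@@@,@@
k=5  @,@,@,
,,,,,,
,,@@@,
,,,@,,
,,,,,,
,,@,@,
,,@,@,
k=6  ,@,,,@
,@@,@@
,,@@@,
,,@@@,
,,,@,,
,,,,,,
,,@,@,
k=7  ,@,,,@
,@,,,@
,,,,,,
,,,,,,
,,@@@,
,,,@,,
,,,,,,
k=8  ,,,,,,
,,,,,,
,,,,,,
,,,@,,
,,@@@,
,,@@@,
,,,,,,
k=9  ,,,,,,
,,,,,,
,,,,,,
,,@@@,
,,,,,,
,,@,@,
,,,@,,
k=10  ,,,,,,
,,,,,,
,,,@,,
,,,@,,
,,@,@,
,,,@,,
,,,@,,
k=11  ,,,,,,
,,,,,,
,,,,,,
,,@@@,
,,@,@,
,,@@@,
,,,,,,
k=12  ,,,,,,
,,,,,,
,,,@,,
,,@,@,
,@,,,@
,,@,@,
,,,@,,
k=13  ,,,,,,
,,,,,,
,,,@,,
,,@@@,
,@@,@@
,,@@@,
,,,@,,
k=14  ,,,,,,
,,,,,,
,,@@@,
,@,,,@
,@,,,@
,@,,,@
,,@@@,
k=15  ,,,@,,
,,,@,,
,,@@@,
,@,@,@
,@@,@@
,@,@,@
,,@@@,
k=16  ,,,,,,
,,,,,,
,,,,,,
,@,,,@
,@,,,@
,@,,,@
,,,,,,

1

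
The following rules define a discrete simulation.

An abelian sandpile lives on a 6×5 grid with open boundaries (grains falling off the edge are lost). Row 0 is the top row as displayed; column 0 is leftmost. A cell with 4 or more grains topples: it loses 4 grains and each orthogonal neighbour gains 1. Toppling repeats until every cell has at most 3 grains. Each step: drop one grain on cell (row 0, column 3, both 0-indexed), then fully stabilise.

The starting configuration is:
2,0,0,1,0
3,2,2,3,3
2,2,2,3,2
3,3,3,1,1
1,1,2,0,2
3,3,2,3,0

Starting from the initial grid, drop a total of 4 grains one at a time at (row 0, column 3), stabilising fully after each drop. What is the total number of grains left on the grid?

[0] 2,0,0,1,0
3,2,2,3,3
2,2,2,3,2
3,3,3,1,1
1,1,2,0,2
3,3,2,3,0
[1] 2,0,0,2,0
3,2,2,3,3
2,2,2,3,2
3,3,3,1,1
1,1,2,0,2
3,3,2,3,0
[2] 2,0,0,3,0
3,2,2,3,3
2,2,2,3,2
3,3,3,1,1
1,1,2,0,2
3,3,2,3,0
[3] 2,0,1,1,2
3,2,3,2,1
2,2,3,1,0
3,3,3,2,2
1,1,2,0,2
3,3,2,3,0
[4] 2,0,1,2,2
3,2,3,2,1
2,2,3,1,0
3,3,3,2,2
1,1,2,0,2
3,3,2,3,0

56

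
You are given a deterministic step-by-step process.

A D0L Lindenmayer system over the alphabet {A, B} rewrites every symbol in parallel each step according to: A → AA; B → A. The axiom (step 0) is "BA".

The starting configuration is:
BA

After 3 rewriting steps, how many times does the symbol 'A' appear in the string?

[0] BA
[1] AAA
[2] AAAAAA
[3] AAAAAAAAAAAA

12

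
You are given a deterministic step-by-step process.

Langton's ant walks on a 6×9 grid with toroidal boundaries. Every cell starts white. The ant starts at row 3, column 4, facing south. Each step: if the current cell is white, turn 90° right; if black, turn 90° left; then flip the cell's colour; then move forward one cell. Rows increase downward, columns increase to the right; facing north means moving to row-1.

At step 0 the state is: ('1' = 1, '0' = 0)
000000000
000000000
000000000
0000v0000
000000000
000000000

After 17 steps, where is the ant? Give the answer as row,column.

3,5

gen 0: 000000000
000000000
000000000
0000v0000
000000000
000000000
gen 1: 000000000
000000000
000000000
000<10000
000000000
000000000
gen 2: 000000000
000000000
000^00000
000110000
000000000
000000000
gen 3: 000000000
000000000
0001>0000
000110000
000000000
000000000
gen 4: 000000000
000000000
000110000
0001v0000
000000000
000000000
gen 5: 000000000
000000000
000110000
00010>000
000000000
000000000
gen 6: 000000000
000000000
000110000
000101000
00000v000
000000000
gen 7: 000000000
000000000
000110000
000101000
0000<1000
000000000
gen 8: 000000000
000000000
000110000
0001^1000
000011000
000000000
gen 9: 000000000
000000000
000110000
00011>000
000011000
000000000
gen 10: 000000000
000000000
00011^000
000110000
000011000
000000000
gen 11: 000000000
000000000
000111>00
000110000
000011000
000000000
gen 12: 000000000
000000000
000111100
000110v00
000011000
000000000
gen 13: 000000000
000000000
000111100
00011<100
000011000
000000000
gen 14: 000000000
000000000
00011^100
000111100
000011000
000000000
gen 15: 000000000
000000000
0001<0100
000111100
000011000
000000000
gen 16: 000000000
000000000
000100100
0001v1100
000011000
000000000
gen 17: 000000000
000000000
000100100
00010>100
000011000
000000000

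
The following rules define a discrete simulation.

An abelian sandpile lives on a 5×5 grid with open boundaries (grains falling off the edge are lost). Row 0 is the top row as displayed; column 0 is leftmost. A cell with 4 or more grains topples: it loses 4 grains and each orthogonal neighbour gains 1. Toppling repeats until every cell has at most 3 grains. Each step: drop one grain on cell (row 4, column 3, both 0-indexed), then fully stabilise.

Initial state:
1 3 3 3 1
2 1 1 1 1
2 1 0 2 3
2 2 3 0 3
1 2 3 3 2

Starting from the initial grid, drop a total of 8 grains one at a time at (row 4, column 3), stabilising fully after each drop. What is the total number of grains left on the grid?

gen 0: 1 3 3 3 1
2 1 1 1 1
2 1 0 2 3
2 2 3 0 3
1 2 3 3 2
gen 1: 1 3 3 3 1
2 1 1 1 1
2 1 1 2 3
2 3 0 2 3
1 3 1 1 3
gen 2: 1 3 3 3 1
2 1 1 1 1
2 1 1 2 3
2 3 0 2 3
1 3 1 2 3
gen 3: 1 3 3 3 1
2 1 1 1 1
2 1 1 2 3
2 3 0 2 3
1 3 1 3 3
gen 4: 1 3 3 3 1
2 1 1 2 2
2 1 2 0 1
2 3 1 1 2
1 3 2 2 1
gen 5: 1 3 3 3 1
2 1 1 2 2
2 1 2 0 1
2 3 1 1 2
1 3 2 3 1
gen 6: 1 3 3 3 1
2 1 1 2 2
2 1 2 0 1
2 3 1 2 2
1 3 3 0 2
gen 7: 1 3 3 3 1
2 1 1 2 2
2 1 2 0 1
2 3 1 2 2
1 3 3 1 2
gen 8: 1 3 3 3 1
2 1 1 2 2
2 1 2 0 1
2 3 1 2 2
1 3 3 2 2

46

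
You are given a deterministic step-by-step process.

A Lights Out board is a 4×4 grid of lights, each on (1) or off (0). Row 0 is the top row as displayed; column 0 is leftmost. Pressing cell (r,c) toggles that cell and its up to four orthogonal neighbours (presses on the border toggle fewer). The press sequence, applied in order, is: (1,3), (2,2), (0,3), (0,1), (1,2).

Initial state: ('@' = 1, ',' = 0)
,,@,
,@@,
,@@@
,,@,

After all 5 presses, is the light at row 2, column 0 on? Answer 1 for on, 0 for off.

0

gen 0: ,,@,
,@@,
,@@@
,,@,
gen 1: ,,@@
,@,@
,@@,
,,@,
gen 2: ,,@@
,@@@
,,,@
,,,,
gen 3: ,,,,
,@@,
,,,@
,,,,
gen 4: @@@,
,,@,
,,,@
,,,,
gen 5: @@,,
,@,@
,,@@
,,,,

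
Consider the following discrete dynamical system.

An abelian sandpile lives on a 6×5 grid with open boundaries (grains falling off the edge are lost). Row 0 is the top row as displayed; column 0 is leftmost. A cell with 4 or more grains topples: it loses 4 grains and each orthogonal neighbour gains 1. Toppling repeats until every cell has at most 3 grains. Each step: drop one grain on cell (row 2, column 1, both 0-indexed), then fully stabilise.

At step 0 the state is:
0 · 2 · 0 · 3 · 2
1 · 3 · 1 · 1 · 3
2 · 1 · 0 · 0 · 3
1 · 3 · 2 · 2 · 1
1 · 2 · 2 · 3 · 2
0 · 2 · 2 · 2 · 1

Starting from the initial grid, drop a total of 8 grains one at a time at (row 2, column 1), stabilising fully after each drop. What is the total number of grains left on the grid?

55

[0] 0 · 2 · 0 · 3 · 2
1 · 3 · 1 · 1 · 3
2 · 1 · 0 · 0 · 3
1 · 3 · 2 · 2 · 1
1 · 2 · 2 · 3 · 2
0 · 2 · 2 · 2 · 1
[1] 0 · 2 · 0 · 3 · 2
1 · 3 · 1 · 1 · 3
2 · 2 · 0 · 0 · 3
1 · 3 · 2 · 2 · 1
1 · 2 · 2 · 3 · 2
0 · 2 · 2 · 2 · 1
[2] 0 · 2 · 0 · 3 · 2
1 · 3 · 1 · 1 · 3
2 · 3 · 0 · 0 · 3
1 · 3 · 2 · 2 · 1
1 · 2 · 2 · 3 · 2
0 · 2 · 2 · 2 · 1
[3] 0 · 3 · 0 · 3 · 2
2 · 0 · 2 · 1 · 3
3 · 2 · 1 · 0 · 3
2 · 0 · 3 · 2 · 1
1 · 3 · 2 · 3 · 2
0 · 2 · 2 · 2 · 1
[4] 0 · 3 · 0 · 3 · 2
2 · 0 · 2 · 1 · 3
3 · 3 · 1 · 0 · 3
2 · 0 · 3 · 2 · 1
1 · 3 · 2 · 3 · 2
0 · 2 · 2 · 2 · 1
[5] 0 · 3 · 0 · 3 · 2
3 · 1 · 2 · 1 · 3
0 · 1 · 2 · 0 · 3
3 · 1 · 3 · 2 · 1
1 · 3 · 2 · 3 · 2
0 · 2 · 2 · 2 · 1
[6] 0 · 3 · 0 · 3 · 2
3 · 1 · 2 · 1 · 3
0 · 2 · 2 · 0 · 3
3 · 1 · 3 · 2 · 1
1 · 3 · 2 · 3 · 2
0 · 2 · 2 · 2 · 1
[7] 0 · 3 · 0 · 3 · 2
3 · 1 · 2 · 1 · 3
0 · 3 · 2 · 0 · 3
3 · 1 · 3 · 2 · 1
1 · 3 · 2 · 3 · 2
0 · 2 · 2 · 2 · 1
[8] 0 · 3 · 0 · 3 · 2
3 · 2 · 2 · 1 · 3
1 · 0 · 3 · 0 · 3
3 · 2 · 3 · 2 · 1
1 · 3 · 2 · 3 · 2
0 · 2 · 2 · 2 · 1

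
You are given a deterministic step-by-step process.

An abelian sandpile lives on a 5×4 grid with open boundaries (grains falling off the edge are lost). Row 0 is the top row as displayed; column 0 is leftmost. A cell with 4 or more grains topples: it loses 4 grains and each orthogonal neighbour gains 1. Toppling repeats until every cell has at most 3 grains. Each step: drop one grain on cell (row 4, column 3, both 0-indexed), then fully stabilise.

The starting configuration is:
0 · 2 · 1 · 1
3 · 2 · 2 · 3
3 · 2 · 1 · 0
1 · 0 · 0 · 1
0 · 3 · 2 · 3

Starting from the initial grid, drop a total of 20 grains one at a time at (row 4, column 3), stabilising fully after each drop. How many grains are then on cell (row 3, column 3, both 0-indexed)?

3

t=0: 0 · 2 · 1 · 1
3 · 2 · 2 · 3
3 · 2 · 1 · 0
1 · 0 · 0 · 1
0 · 3 · 2 · 3
t=1: 0 · 2 · 1 · 1
3 · 2 · 2 · 3
3 · 2 · 1 · 0
1 · 0 · 0 · 2
0 · 3 · 3 · 0
t=2: 0 · 2 · 1 · 1
3 · 2 · 2 · 3
3 · 2 · 1 · 0
1 · 0 · 0 · 2
0 · 3 · 3 · 1
t=3: 0 · 2 · 1 · 1
3 · 2 · 2 · 3
3 · 2 · 1 · 0
1 · 0 · 0 · 2
0 · 3 · 3 · 2
t=4: 0 · 2 · 1 · 1
3 · 2 · 2 · 3
3 · 2 · 1 · 0
1 · 0 · 0 · 2
0 · 3 · 3 · 3
t=5: 0 · 2 · 1 · 1
3 · 2 · 2 · 3
3 · 2 · 1 · 0
1 · 1 · 1 · 3
1 · 0 · 1 · 1
t=6: 0 · 2 · 1 · 1
3 · 2 · 2 · 3
3 · 2 · 1 · 0
1 · 1 · 1 · 3
1 · 0 · 1 · 2
t=7: 0 · 2 · 1 · 1
3 · 2 · 2 · 3
3 · 2 · 1 · 0
1 · 1 · 1 · 3
1 · 0 · 1 · 3
t=8: 0 · 2 · 1 · 1
3 · 2 · 2 · 3
3 · 2 · 1 · 1
1 · 1 · 2 · 0
1 · 0 · 2 · 1
t=9: 0 · 2 · 1 · 1
3 · 2 · 2 · 3
3 · 2 · 1 · 1
1 · 1 · 2 · 0
1 · 0 · 2 · 2
t=10: 0 · 2 · 1 · 1
3 · 2 · 2 · 3
3 · 2 · 1 · 1
1 · 1 · 2 · 0
1 · 0 · 2 · 3
t=11: 0 · 2 · 1 · 1
3 · 2 · 2 · 3
3 · 2 · 1 · 1
1 · 1 · 2 · 1
1 · 0 · 3 · 0
t=12: 0 · 2 · 1 · 1
3 · 2 · 2 · 3
3 · 2 · 1 · 1
1 · 1 · 2 · 1
1 · 0 · 3 · 1
t=13: 0 · 2 · 1 · 1
3 · 2 · 2 · 3
3 · 2 · 1 · 1
1 · 1 · 2 · 1
1 · 0 · 3 · 2
t=14: 0 · 2 · 1 · 1
3 · 2 · 2 · 3
3 · 2 · 1 · 1
1 · 1 · 2 · 1
1 · 0 · 3 · 3
t=15: 0 · 2 · 1 · 1
3 · 2 · 2 · 3
3 · 2 · 1 · 1
1 · 1 · 3 · 2
1 · 1 · 0 · 1
t=16: 0 · 2 · 1 · 1
3 · 2 · 2 · 3
3 · 2 · 1 · 1
1 · 1 · 3 · 2
1 · 1 · 0 · 2
t=17: 0 · 2 · 1 · 1
3 · 2 · 2 · 3
3 · 2 · 1 · 1
1 · 1 · 3 · 2
1 · 1 · 0 · 3
t=18: 0 · 2 · 1 · 1
3 · 2 · 2 · 3
3 · 2 · 1 · 1
1 · 1 · 3 · 3
1 · 1 · 1 · 0
t=19: 0 · 2 · 1 · 1
3 · 2 · 2 · 3
3 · 2 · 1 · 1
1 · 1 · 3 · 3
1 · 1 · 1 · 1
t=20: 0 · 2 · 1 · 1
3 · 2 · 2 · 3
3 · 2 · 1 · 1
1 · 1 · 3 · 3
1 · 1 · 1 · 2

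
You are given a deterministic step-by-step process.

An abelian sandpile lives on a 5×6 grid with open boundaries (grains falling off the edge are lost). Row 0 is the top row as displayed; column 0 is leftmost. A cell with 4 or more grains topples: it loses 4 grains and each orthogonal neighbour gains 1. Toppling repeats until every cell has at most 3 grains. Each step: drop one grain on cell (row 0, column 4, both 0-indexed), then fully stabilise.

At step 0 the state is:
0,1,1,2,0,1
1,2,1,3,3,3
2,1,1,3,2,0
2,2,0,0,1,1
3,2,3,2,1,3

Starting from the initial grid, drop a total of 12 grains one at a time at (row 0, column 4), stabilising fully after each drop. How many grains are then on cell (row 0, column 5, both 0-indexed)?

2

step 0: 0,1,1,2,0,1
1,2,1,3,3,3
2,1,1,3,2,0
2,2,0,0,1,1
3,2,3,2,1,3
step 1: 0,1,1,2,1,1
1,2,1,3,3,3
2,1,1,3,2,0
2,2,0,0,1,1
3,2,3,2,1,3
step 2: 0,1,1,2,2,1
1,2,1,3,3,3
2,1,1,3,2,0
2,2,0,0,1,1
3,2,3,2,1,3
step 3: 0,1,1,2,3,1
1,2,1,3,3,3
2,1,1,3,2,0
2,2,0,0,1,1
3,2,3,2,1,3
step 4: 0,1,2,0,2,3
1,2,2,2,3,0
2,1,2,1,0,2
2,2,0,1,2,1
3,2,3,2,1,3
step 5: 0,1,2,0,3,3
1,2,2,2,3,0
2,1,2,1,0,2
2,2,0,1,2,1
3,2,3,2,1,3
step 6: 0,1,2,1,2,0
1,2,2,3,0,2
2,1,2,1,1,2
2,2,0,1,2,1
3,2,3,2,1,3
step 7: 0,1,2,1,3,0
1,2,2,3,0,2
2,1,2,1,1,2
2,2,0,1,2,1
3,2,3,2,1,3
step 8: 0,1,2,2,0,1
1,2,2,3,1,2
2,1,2,1,1,2
2,2,0,1,2,1
3,2,3,2,1,3
step 9: 0,1,2,2,1,1
1,2,2,3,1,2
2,1,2,1,1,2
2,2,0,1,2,1
3,2,3,2,1,3
step 10: 0,1,2,2,2,1
1,2,2,3,1,2
2,1,2,1,1,2
2,2,0,1,2,1
3,2,3,2,1,3
step 11: 0,1,2,2,3,1
1,2,2,3,1,2
2,1,2,1,1,2
2,2,0,1,2,1
3,2,3,2,1,3
step 12: 0,1,2,3,0,2
1,2,2,3,2,2
2,1,2,1,1,2
2,2,0,1,2,1
3,2,3,2,1,3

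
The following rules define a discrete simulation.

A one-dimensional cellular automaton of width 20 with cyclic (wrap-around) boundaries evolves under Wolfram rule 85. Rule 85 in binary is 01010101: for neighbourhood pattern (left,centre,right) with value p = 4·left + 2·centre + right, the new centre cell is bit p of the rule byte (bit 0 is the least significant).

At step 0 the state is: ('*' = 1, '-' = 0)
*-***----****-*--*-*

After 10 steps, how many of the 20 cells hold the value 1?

step 0: *-***----****-*--*-*
step 1: *---****----*-**-*--
step 2: ***----****-*--*-**-
step 3: --****----*-**-*--*-
step 4: *----****-*--*-**-**
step 5: ****----*-**-*--*---
step 6: ---****-*--*-**-***-
step 7: **----*-**-*--*---**
step 8: -****-*--*-**-***---
step 9: ----*-**-*--*---****
step 10: ***-*--*-**-***----*

11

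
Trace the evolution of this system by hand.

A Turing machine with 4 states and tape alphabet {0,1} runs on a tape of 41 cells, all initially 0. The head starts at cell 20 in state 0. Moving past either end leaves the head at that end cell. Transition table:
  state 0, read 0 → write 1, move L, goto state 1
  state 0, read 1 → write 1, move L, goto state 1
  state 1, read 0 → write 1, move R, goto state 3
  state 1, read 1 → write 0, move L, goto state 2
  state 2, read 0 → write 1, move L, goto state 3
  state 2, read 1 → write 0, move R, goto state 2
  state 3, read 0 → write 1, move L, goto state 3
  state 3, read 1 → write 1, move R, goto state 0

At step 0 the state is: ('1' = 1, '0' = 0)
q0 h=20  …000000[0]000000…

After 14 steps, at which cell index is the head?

step 0: q0 h=20  …000000[0]000000…
step 1: q1 h=19  …000000[0]100000…
step 2: q3 h=20  …000001[1]000000…
step 3: q0 h=21  …000011[0]000000…
step 4: q1 h=20  …000001[1]100000…
step 5: q2 h=19  …000000[1]010000…
step 6: q2 h=20  …000000[0]100000…
step 7: q3 h=19  …000000[0]110000…
step 8: q3 h=18  …000000[0]111000…
step 9: q3 h=17  …000000[0]111100…
step 10: q3 h=16  …000000[0]111110…
step 11: q3 h=15  …000000[0]111111…
step 12: q3 h=14  …000000[0]111111…
step 13: q3 h=13  …000000[0]111111…
step 14: q3 h=12  …000000[0]111111…

12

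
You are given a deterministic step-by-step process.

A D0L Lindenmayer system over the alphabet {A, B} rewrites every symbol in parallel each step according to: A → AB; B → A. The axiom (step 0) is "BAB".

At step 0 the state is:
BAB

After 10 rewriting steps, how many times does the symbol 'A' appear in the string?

199

[0] BAB
[1] AABA
[2] ABABAAB
[3] ABAABAABABA
[4] ABAABABAABABAABAAB
[5] ABAABABAABAABABAABAABABAABABA
[6] ABAABABAABAABABAABABAABAABABAABABAABAABABAABAAB
[7] ABAABABAABAABABAABABAABAABABAABAABABAABABAABAABABAABAABABAABABAABAABABAABABA
[8] ABAABABAABAABABAABABAABAABABAABAABABAABABAABAABABAABABAABA…AABABAABABAABAABABAABABAABAABABAABAABABAABABAABAABABAABAAB  (len 123)
[9] ABAABABAABAABABAABABAABAABABAABAABABAABABAABAABABAABABAABA…AABABAABABAABAABABAABABAABAABABAABAABABAABABAABAABABAABABA  (len 199)
[10] ABAABABAABAABABAABABAABAABABAABAABABAABABAABAABABAABABAABA…AABABAABABAABAABABAABABAABAABABAABAABABAABABAABAABABAABAAB  (len 322)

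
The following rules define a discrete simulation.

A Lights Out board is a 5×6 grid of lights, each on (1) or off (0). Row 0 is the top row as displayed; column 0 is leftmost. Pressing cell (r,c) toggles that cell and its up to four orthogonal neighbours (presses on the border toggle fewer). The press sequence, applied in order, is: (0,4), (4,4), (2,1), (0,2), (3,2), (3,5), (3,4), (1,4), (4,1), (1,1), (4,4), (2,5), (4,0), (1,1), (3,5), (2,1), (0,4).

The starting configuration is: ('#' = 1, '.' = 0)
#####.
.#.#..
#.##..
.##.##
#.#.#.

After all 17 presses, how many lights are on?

13

gen 0: #####.
.#.#..
#.##..
.##.##
#.#.#.
gen 1: ###..#
.#.##.
#.##..
.##.##
#.#.#.
gen 2: ###..#
.#.##.
#.##..
.##..#
#.##.#
gen 3: ###..#
...##.
.#.#..
..#..#
#.##.#
gen 4: #..#.#
..###.
.#.#..
..#..#
#.##.#
gen 5: #..#.#
..###.
.###..
.#.#.#
#..#.#
gen 6: #..#.#
..###.
.###.#
.#.##.
#..#..
gen 7: #..#.#
..###.
.#####
.#...#
#..##.
gen 8: #..###
..#..#
.###.#
.#...#
#..##.
gen 9: #..###
..#..#
.###.#
.....#
.####.
gen 10: ##.###
##...#
..##.#
.....#
.####.
gen 11: ##.###
##...#
..##.#
....##
.##..#
gen 12: ##.###
##....
..###.
....#.
.##..#
gen 13: ##.###
##....
..###.
#...#.
#.#..#
gen 14: #..###
..#...
.####.
#...#.
#.#..#
gen 15: #..###
..#...
.#####
#....#
#.#...
gen 16: #..###
.##...
#..###
##...#
#.#...
gen 17: #.....
.##.#.
#..###
##...#
#.#...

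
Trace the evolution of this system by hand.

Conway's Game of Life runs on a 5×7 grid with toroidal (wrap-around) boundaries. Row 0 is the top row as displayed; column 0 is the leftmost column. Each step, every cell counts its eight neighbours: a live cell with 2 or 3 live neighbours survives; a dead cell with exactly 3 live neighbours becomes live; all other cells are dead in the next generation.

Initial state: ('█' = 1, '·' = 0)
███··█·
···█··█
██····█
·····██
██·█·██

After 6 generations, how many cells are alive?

t=0: ███··█·
···█··█
██····█
·····██
██·█·██
t=1: ···█·█·
·····█·
·······
··█·█··
·······
t=2: ····█··
····█··
·······
·······
···██··
t=3: ····██·
·······
·······
·······
···██··
t=4: ···███·
·······
·······
·······
···███·
t=5: ···█·█·
····█··
·······
····█··
···█·█·
t=6: ···█·█·
····█··
·······
····█··
···█·█·

6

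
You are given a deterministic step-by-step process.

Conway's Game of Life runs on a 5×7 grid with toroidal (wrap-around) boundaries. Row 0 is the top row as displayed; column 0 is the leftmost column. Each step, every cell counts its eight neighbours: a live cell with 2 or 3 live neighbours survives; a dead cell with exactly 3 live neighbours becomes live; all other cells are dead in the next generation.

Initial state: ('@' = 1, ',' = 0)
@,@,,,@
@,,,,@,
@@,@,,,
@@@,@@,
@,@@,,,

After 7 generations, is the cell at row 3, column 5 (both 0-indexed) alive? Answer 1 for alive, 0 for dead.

1

0) @,@,,,@
@,,,,@,
@@,@,,,
@@@,@@,
@,@@,,,
1) @,@@,,,
,,@,,,,
,,,@,@,
,,,,@,,
,,,,@@,
2) ,@@@@,,
,@@,@,,
,,,@@,,
,,,@,,,
,,,,@@,
3) ,@,,,,,
,@,,,@,
,,,,@,,
,,,@,@,
,,,,,@,
4) ,,,,,,,
,,,,,,,
,,,,@@,
,,,,,@,
,,,,@,,
5) ,,,,,,,
,,,,,,,
,,,,@@,
,,,,,@,
,,,,,,,
6) ,,,,,,,
,,,,,,,
,,,,@@,
,,,,@@,
,,,,,,,
7) ,,,,,,,
,,,,,,,
,,,,@@,
,,,,@@,
,,,,,,,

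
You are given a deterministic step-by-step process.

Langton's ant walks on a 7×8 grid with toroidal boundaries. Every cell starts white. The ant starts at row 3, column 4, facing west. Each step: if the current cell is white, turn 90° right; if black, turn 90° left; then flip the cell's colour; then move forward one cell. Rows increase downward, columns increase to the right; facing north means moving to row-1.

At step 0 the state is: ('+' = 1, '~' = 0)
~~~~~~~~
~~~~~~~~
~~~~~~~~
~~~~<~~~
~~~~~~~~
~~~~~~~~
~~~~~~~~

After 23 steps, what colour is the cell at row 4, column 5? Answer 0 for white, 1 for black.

1

k=0  ~~~~~~~~
~~~~~~~~
~~~~~~~~
~~~~<~~~
~~~~~~~~
~~~~~~~~
~~~~~~~~
k=1  ~~~~~~~~
~~~~~~~~
~~~~^~~~
~~~~+~~~
~~~~~~~~
~~~~~~~~
~~~~~~~~
k=2  ~~~~~~~~
~~~~~~~~
~~~~+>~~
~~~~+~~~
~~~~~~~~
~~~~~~~~
~~~~~~~~
k=3  ~~~~~~~~
~~~~~~~~
~~~~++~~
~~~~+v~~
~~~~~~~~
~~~~~~~~
~~~~~~~~
k=4  ~~~~~~~~
~~~~~~~~
~~~~++~~
~~~~<+~~
~~~~~~~~
~~~~~~~~
~~~~~~~~
k=5  ~~~~~~~~
~~~~~~~~
~~~~++~~
~~~~~+~~
~~~~v~~~
~~~~~~~~
~~~~~~~~
k=6  ~~~~~~~~
~~~~~~~~
~~~~++~~
~~~~~+~~
~~~<+~~~
~~~~~~~~
~~~~~~~~
k=7  ~~~~~~~~
~~~~~~~~
~~~~++~~
~~~^~+~~
~~~++~~~
~~~~~~~~
~~~~~~~~
k=8  ~~~~~~~~
~~~~~~~~
~~~~++~~
~~~+>+~~
~~~++~~~
~~~~~~~~
~~~~~~~~
k=9  ~~~~~~~~
~~~~~~~~
~~~~++~~
~~~+++~~
~~~+v~~~
~~~~~~~~
~~~~~~~~
k=10  ~~~~~~~~
~~~~~~~~
~~~~++~~
~~~+++~~
~~~+~>~~
~~~~~~~~
~~~~~~~~
k=11  ~~~~~~~~
~~~~~~~~
~~~~++~~
~~~+++~~
~~~+~+~~
~~~~~v~~
~~~~~~~~
k=12  ~~~~~~~~
~~~~~~~~
~~~~++~~
~~~+++~~
~~~+~+~~
~~~~<+~~
~~~~~~~~
k=13  ~~~~~~~~
~~~~~~~~
~~~~++~~
~~~+++~~
~~~+^+~~
~~~~++~~
~~~~~~~~
k=14  ~~~~~~~~
~~~~~~~~
~~~~++~~
~~~+++~~
~~~++>~~
~~~~++~~
~~~~~~~~
k=15  ~~~~~~~~
~~~~~~~~
~~~~++~~
~~~++^~~
~~~++~~~
~~~~++~~
~~~~~~~~
k=16  ~~~~~~~~
~~~~~~~~
~~~~++~~
~~~+<~~~
~~~++~~~
~~~~++~~
~~~~~~~~
k=17  ~~~~~~~~
~~~~~~~~
~~~~++~~
~~~+~~~~
~~~+v~~~
~~~~++~~
~~~~~~~~
k=18  ~~~~~~~~
~~~~~~~~
~~~~++~~
~~~+~~~~
~~~+~>~~
~~~~++~~
~~~~~~~~
k=19  ~~~~~~~~
~~~~~~~~
~~~~++~~
~~~+~~~~
~~~+~+~~
~~~~+v~~
~~~~~~~~
k=20  ~~~~~~~~
~~~~~~~~
~~~~++~~
~~~+~~~~
~~~+~+~~
~~~~+~>~
~~~~~~~~
k=21  ~~~~~~~~
~~~~~~~~
~~~~++~~
~~~+~~~~
~~~+~+~~
~~~~+~+~
~~~~~~v~
k=22  ~~~~~~~~
~~~~~~~~
~~~~++~~
~~~+~~~~
~~~+~+~~
~~~~+~+~
~~~~~<+~
k=23  ~~~~~~~~
~~~~~~~~
~~~~++~~
~~~+~~~~
~~~+~+~~
~~~~+^+~
~~~~~++~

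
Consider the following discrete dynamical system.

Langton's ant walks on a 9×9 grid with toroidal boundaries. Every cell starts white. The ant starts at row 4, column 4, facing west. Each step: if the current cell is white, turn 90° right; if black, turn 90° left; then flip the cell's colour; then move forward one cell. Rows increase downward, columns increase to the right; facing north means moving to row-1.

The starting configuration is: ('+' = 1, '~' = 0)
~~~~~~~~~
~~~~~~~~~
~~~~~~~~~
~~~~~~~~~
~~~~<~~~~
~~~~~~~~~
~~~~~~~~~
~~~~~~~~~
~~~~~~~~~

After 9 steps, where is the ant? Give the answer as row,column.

5,4

k=0  ~~~~~~~~~
~~~~~~~~~
~~~~~~~~~
~~~~~~~~~
~~~~<~~~~
~~~~~~~~~
~~~~~~~~~
~~~~~~~~~
~~~~~~~~~
k=1  ~~~~~~~~~
~~~~~~~~~
~~~~~~~~~
~~~~^~~~~
~~~~+~~~~
~~~~~~~~~
~~~~~~~~~
~~~~~~~~~
~~~~~~~~~
k=2  ~~~~~~~~~
~~~~~~~~~
~~~~~~~~~
~~~~+>~~~
~~~~+~~~~
~~~~~~~~~
~~~~~~~~~
~~~~~~~~~
~~~~~~~~~
k=3  ~~~~~~~~~
~~~~~~~~~
~~~~~~~~~
~~~~++~~~
~~~~+v~~~
~~~~~~~~~
~~~~~~~~~
~~~~~~~~~
~~~~~~~~~
k=4  ~~~~~~~~~
~~~~~~~~~
~~~~~~~~~
~~~~++~~~
~~~~<+~~~
~~~~~~~~~
~~~~~~~~~
~~~~~~~~~
~~~~~~~~~
k=5  ~~~~~~~~~
~~~~~~~~~
~~~~~~~~~
~~~~++~~~
~~~~~+~~~
~~~~v~~~~
~~~~~~~~~
~~~~~~~~~
~~~~~~~~~
k=6  ~~~~~~~~~
~~~~~~~~~
~~~~~~~~~
~~~~++~~~
~~~~~+~~~
~~~<+~~~~
~~~~~~~~~
~~~~~~~~~
~~~~~~~~~
k=7  ~~~~~~~~~
~~~~~~~~~
~~~~~~~~~
~~~~++~~~
~~~^~+~~~
~~~++~~~~
~~~~~~~~~
~~~~~~~~~
~~~~~~~~~
k=8  ~~~~~~~~~
~~~~~~~~~
~~~~~~~~~
~~~~++~~~
~~~+>+~~~
~~~++~~~~
~~~~~~~~~
~~~~~~~~~
~~~~~~~~~
k=9  ~~~~~~~~~
~~~~~~~~~
~~~~~~~~~
~~~~++~~~
~~~+++~~~
~~~+v~~~~
~~~~~~~~~
~~~~~~~~~
~~~~~~~~~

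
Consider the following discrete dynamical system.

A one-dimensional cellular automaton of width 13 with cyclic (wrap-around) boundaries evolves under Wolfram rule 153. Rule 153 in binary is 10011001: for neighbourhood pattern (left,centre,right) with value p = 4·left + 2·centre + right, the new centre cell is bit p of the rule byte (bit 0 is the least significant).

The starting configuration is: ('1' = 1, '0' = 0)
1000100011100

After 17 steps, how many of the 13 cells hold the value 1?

0) 1000100011100
1) 0110011011010
2) 0101010010001
3) 0000001001100
4) 1111100101011
5) 1111010000011
6) 1110001111011
7) 1101101110011
8) 1001001101011
9) 0100101000011
10) 0010000111010
11) 1001110110001
12) 0101100101101
13) 0001010001000
14) 1100001100111
15) 1011101010111
16) 0011000000111
17) 1010111110110

9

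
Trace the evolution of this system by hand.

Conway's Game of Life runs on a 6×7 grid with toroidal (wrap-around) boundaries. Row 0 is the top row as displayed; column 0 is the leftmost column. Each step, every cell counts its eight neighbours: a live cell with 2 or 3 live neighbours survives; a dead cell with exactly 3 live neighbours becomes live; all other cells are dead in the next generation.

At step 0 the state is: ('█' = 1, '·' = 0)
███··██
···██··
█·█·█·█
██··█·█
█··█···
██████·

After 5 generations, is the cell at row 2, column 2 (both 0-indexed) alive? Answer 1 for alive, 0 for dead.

0) ███··██
···██··
█·█·█·█
██··█·█
█··█···
██████·
1) ·······
····█··
··█·█·█
··█·█··
·······
·····█·
2) ·······
···█·█·
····█··
·····█·
·······
·······
3) ·······
····█··
····██·
·······
·······
·······
4) ·······
····██·
····██·
·······
·······
·······
5) ·······
····██·
····██·
·······
·······
·······

0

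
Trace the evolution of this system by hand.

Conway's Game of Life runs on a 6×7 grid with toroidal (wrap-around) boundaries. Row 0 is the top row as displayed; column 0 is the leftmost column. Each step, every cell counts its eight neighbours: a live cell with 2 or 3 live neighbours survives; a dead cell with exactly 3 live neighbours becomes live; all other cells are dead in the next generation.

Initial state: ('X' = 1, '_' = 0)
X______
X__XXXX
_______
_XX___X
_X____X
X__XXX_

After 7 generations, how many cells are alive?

t=0: X______
X__XXXX
_______
_XX___X
_X____X
X__XXX_
t=1: XX_____
X___XXX
_XXXX__
_XX____
_X_XX_X
XX__XX_
t=2: _______
____XXX
____X_X
_____X_
___XX_X
___XXX_
t=3: ___X__X
____X_X
____X_X
___X__X
___X__X
___X_X_
t=4: ___X__X
X__XX_X
X__XX_X
X__XX_X
__XX_XX
__XX_XX
t=5: _______
__X____
_XX____
_X_____
_X_____
X______
t=6: _______
_XX____
_XX____
XX_____
XX_____
_______
t=7: _______
_XX____
_______
_______
XX_____
_______

4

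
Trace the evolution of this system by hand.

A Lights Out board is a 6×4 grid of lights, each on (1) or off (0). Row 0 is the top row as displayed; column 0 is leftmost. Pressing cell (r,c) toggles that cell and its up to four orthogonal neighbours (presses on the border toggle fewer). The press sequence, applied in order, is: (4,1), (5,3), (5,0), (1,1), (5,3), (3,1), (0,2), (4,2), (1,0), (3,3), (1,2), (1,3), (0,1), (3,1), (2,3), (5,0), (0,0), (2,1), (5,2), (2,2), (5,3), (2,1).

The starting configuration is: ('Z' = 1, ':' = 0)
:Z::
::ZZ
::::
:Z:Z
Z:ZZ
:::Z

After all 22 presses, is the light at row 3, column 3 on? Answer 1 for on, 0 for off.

step 0: :Z::
::ZZ
::::
:Z:Z
Z:ZZ
:::Z
step 1: :Z::
::ZZ
::::
:::Z
:Z:Z
:Z:Z
step 2: :Z::
::ZZ
::::
:::Z
:Z::
:ZZ:
step 3: :Z::
::ZZ
::::
:::Z
ZZ::
Z:Z:
step 4: ::::
ZZ:Z
:Z::
:::Z
ZZ::
Z:Z:
step 5: ::::
ZZ:Z
:Z::
:::Z
ZZ:Z
Z::Z
step 6: ::::
ZZ:Z
::::
ZZZZ
Z::Z
Z::Z
step 7: :ZZZ
ZZZZ
::::
ZZZZ
Z::Z
Z::Z
step 8: :ZZZ
ZZZZ
::::
ZZ:Z
ZZZ:
Z:ZZ
step 9: ZZZZ
::ZZ
Z:::
ZZ:Z
ZZZ:
Z:ZZ
step 10: ZZZZ
::ZZ
Z::Z
ZZZ:
ZZZZ
Z:ZZ
step 11: ZZ:Z
:Z::
Z:ZZ
ZZZ:
ZZZZ
Z:ZZ
step 12: ZZ::
:ZZZ
Z:Z:
ZZZ:
ZZZZ
Z:ZZ
step 13: ::Z:
::ZZ
Z:Z:
ZZZ:
ZZZZ
Z:ZZ
step 14: ::Z:
::ZZ
ZZZ:
::::
Z:ZZ
Z:ZZ
step 15: ::Z:
::Z:
ZZ:Z
:::Z
Z:ZZ
Z:ZZ
step 16: ::Z:
::Z:
ZZ:Z
:::Z
::ZZ
:ZZZ
step 17: ZZZ:
Z:Z:
ZZ:Z
:::Z
::ZZ
:ZZZ
step 18: ZZZ:
ZZZ:
::ZZ
:Z:Z
::ZZ
:ZZZ
step 19: ZZZ:
ZZZ:
::ZZ
:Z:Z
:::Z
::::
step 20: ZZZ:
ZZ::
:Z::
:ZZZ
:::Z
::::
step 21: ZZZ:
ZZ::
:Z::
:ZZZ
::::
::ZZ
step 22: ZZZ:
Z:::
Z:Z:
::ZZ
::::
::ZZ

1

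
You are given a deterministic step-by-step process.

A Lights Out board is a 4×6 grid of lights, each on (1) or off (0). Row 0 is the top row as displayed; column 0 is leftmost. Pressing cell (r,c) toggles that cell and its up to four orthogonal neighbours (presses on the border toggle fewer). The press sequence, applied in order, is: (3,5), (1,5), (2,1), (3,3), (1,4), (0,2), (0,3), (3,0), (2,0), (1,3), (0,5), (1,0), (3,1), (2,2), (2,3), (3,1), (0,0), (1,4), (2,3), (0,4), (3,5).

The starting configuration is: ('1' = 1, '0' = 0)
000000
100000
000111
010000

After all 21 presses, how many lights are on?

9

[0] 000000
100000
000111
010000
[1] 000000
100000
000110
010011
[2] 000001
100011
000111
010011
[3] 000001
110011
111111
000011
[4] 000001
110011
111011
001101
[5] 000011
110100
111001
001101
[6] 011111
111100
111001
001101
[7] 010001
111000
111001
001101
[8] 010001
111000
011001
111101
[9] 010001
011000
101001
011101
[10] 010101
010110
101101
011101
[11] 010110
010111
101101
011101
[12] 110110
100111
001101
011101
[13] 110110
100111
011101
100101
[14] 110110
101111
000001
101101
[15] 110110
101011
001111
101001
[16] 110110
101011
011111
010001
[17] 000110
001011
011111
010001
[18] 000100
001100
011101
010001
[19] 000100
001000
010011
010101
[20] 000011
001010
010011
010101
[21] 000011
001010
010010
010110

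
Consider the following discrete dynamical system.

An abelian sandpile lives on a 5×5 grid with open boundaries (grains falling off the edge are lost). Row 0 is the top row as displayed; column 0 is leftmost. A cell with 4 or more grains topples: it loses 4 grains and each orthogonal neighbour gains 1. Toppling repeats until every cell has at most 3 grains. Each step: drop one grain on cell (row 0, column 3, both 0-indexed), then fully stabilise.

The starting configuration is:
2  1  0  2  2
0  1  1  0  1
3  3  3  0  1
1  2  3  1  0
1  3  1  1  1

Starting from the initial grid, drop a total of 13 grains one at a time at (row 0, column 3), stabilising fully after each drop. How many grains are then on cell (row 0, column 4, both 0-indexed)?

t=0: 2  1  0  2  2
0  1  1  0  1
3  3  3  0  1
1  2  3  1  0
1  3  1  1  1
t=1: 2  1  0  3  2
0  1  1  0  1
3  3  3  0  1
1  2  3  1  0
1  3  1  1  1
t=2: 2  1  1  0  3
0  1  1  1  1
3  3  3  0  1
1  2  3  1  0
1  3  1  1  1
t=3: 2  1  1  1  3
0  1  1  1  1
3  3  3  0  1
1  2  3  1  0
1  3  1  1  1
t=4: 2  1  1  2  3
0  1  1  1  1
3  3  3  0  1
1  2  3  1  0
1  3  1  1  1
t=5: 2  1  1  3  3
0  1  1  1  1
3  3  3  0  1
1  2  3  1  0
1  3  1  1  1
t=6: 2  1  2  1  0
0  1  1  2  2
3  3  3  0  1
1  2  3  1  0
1  3  1  1  1
t=7: 2  1  2  2  0
0  1  1  2  2
3  3  3  0  1
1  2  3  1  0
1  3  1  1  1
t=8: 2  1  2  3  0
0  1  1  2  2
3  3  3  0  1
1  2  3  1  0
1  3  1  1  1
t=9: 2  1  3  0  1
0  1  1  3  2
3  3  3  0  1
1  2  3  1  0
1  3  1  1  1
t=10: 2  1  3  1  1
0  1  1  3  2
3  3  3  0  1
1  2  3  1  0
1  3  1  1  1
t=11: 2  1  3  2  1
0  1  1  3  2
3  3  3  0  1
1  2  3  1  0
1  3  1  1  1
t=12: 2  1  3  3  1
0  1  1  3  2
3  3  3  0  1
1  2  3  1  0
1  3  1  1  1
t=13: 2  2  0  2  2
0  1  3  0  3
3  3  3  1  1
1  2  3  1  0
1  3  1  1  1

2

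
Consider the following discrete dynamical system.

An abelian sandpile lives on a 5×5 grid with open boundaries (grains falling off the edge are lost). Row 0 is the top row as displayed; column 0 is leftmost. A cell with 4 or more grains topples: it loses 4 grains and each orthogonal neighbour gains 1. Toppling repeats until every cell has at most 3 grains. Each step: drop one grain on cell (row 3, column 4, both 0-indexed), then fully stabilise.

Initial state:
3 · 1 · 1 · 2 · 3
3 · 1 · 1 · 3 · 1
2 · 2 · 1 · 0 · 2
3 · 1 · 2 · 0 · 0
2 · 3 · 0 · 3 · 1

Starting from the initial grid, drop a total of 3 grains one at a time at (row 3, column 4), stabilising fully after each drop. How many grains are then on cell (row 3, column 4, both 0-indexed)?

step 0: 3 · 1 · 1 · 2 · 3
3 · 1 · 1 · 3 · 1
2 · 2 · 1 · 0 · 2
3 · 1 · 2 · 0 · 0
2 · 3 · 0 · 3 · 1
step 1: 3 · 1 · 1 · 2 · 3
3 · 1 · 1 · 3 · 1
2 · 2 · 1 · 0 · 2
3 · 1 · 2 · 0 · 1
2 · 3 · 0 · 3 · 1
step 2: 3 · 1 · 1 · 2 · 3
3 · 1 · 1 · 3 · 1
2 · 2 · 1 · 0 · 2
3 · 1 · 2 · 0 · 2
2 · 3 · 0 · 3 · 1
step 3: 3 · 1 · 1 · 2 · 3
3 · 1 · 1 · 3 · 1
2 · 2 · 1 · 0 · 2
3 · 1 · 2 · 0 · 3
2 · 3 · 0 · 3 · 1

3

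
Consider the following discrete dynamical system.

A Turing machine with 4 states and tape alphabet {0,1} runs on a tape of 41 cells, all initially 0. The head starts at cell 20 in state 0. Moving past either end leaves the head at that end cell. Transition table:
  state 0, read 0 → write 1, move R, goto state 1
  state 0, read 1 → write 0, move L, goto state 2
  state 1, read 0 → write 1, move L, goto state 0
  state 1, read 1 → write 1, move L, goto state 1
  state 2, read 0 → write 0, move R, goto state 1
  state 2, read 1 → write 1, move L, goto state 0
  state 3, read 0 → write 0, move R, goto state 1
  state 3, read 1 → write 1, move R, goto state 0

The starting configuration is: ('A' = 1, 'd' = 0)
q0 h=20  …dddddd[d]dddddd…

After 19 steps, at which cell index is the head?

[0] q0 h=20  …dddddd[d]dddddd…
[1] q1 h=21  …dddddA[d]dddddd…
[2] q0 h=20  …dddddd[A]Addddd…
[3] q2 h=19  …dddddd[d]dAdddd…
[4] q1 h=20  …dddddd[d]Addddd…
[5] q0 h=19  …dddddd[d]AAdddd…
[6] q1 h=20  …dddddA[A]Addddd…
[7] q1 h=19  …dddddd[A]AAdddd…
[8] q1 h=18  …dddddd[d]AAAddd…
[9] q0 h=17  …dddddd[d]AAAAdd…
[10] q1 h=18  …dddddA[A]AAAddd…
[11] q1 h=17  …dddddd[A]AAAAdd…
[12] q1 h=16  …dddddd[d]AAAAAd…
[13] q0 h=15  …dddddd[d]AAAAAA…
[14] q1 h=16  …dddddA[A]AAAAAd…
[15] q1 h=15  …dddddd[A]AAAAAA…
[16] q1 h=14  …dddddd[d]AAAAAA…
[17] q0 h=13  …dddddd[d]AAAAAA…
[18] q1 h=14  …dddddA[A]AAAAAA…
[19] q1 h=13  …dddddd[A]AAAAAA…

13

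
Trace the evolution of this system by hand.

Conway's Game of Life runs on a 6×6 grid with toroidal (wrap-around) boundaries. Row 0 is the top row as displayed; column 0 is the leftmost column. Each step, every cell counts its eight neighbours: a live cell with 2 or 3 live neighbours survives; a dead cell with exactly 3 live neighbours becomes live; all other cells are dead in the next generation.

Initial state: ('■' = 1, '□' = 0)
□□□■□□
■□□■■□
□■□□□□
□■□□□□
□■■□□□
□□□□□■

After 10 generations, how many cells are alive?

gen 0: □□□■□□
■□□■■□
□■□□□□
□■□□□□
□■■□□□
□□□□□■
gen 1: □□□■□■
□□■■■□
■■■□□□
■■□□□□
■■■□□□
□□■□□□
gen 2: □□□□□□
■□□□■■
■□□□□■
□□□□□■
■□■□□□
■□■■□□
gen 3: ■■□■■□
■□□□■□
□□□□□□
□■□□□■
■□■■□■
□□■■□□
gen 4: ■■□□■□
■■□■■□
■□□□□■
□■■□■■
■□□■□■
□□□□□□
gen 5: ■■■■■□
□□■■■□
□□□□□□
□■■■□□
■■■■□■
□■□□■□
gen 6: ■□□□□□
□□□□■■
□■□□■□
□□□■■□
□□□□□■
□□□□□□
gen 7: □□□□□■
■□□□■■
□□□□□□
□□□■■■
□□□□■□
□□□□□□
gen 8: ■□□□■■
■□□□■■
■□□■□□
□□□■■■
□□□■■■
□□□□□□
gen 9: ■□□□■□
□■□■□□
■□□■□□
■□■□□□
□□□■□■
■□□■□□
gen 10: ■■■■■■
■■■■■■
■□□■□□
■■■■■■
■■■■■■
■□□■□□

28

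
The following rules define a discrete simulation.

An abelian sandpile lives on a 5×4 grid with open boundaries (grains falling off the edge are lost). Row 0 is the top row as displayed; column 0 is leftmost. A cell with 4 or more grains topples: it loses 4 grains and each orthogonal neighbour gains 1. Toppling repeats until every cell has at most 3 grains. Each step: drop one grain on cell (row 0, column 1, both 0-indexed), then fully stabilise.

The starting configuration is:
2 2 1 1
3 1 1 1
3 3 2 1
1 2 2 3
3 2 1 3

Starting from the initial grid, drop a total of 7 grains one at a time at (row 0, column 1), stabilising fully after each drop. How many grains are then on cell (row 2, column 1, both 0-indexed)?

gen 0: 2 2 1 1
3 1 1 1
3 3 2 1
1 2 2 3
3 2 1 3
gen 1: 2 3 1 1
3 1 1 1
3 3 2 1
1 2 2 3
3 2 1 3
gen 2: 3 0 2 1
3 2 1 1
3 3 2 1
1 2 2 3
3 2 1 3
gen 3: 3 1 2 1
3 2 1 1
3 3 2 1
1 2 2 3
3 2 1 3
gen 4: 3 2 2 1
3 2 1 1
3 3 2 1
1 2 2 3
3 2 1 3
gen 5: 3 3 2 1
3 2 1 1
3 3 2 1
1 2 2 3
3 2 1 3
gen 6: 1 2 3 1
2 1 2 1
1 1 3 1
2 3 2 3
3 2 1 3
gen 7: 1 3 3 1
2 1 2 1
1 1 3 1
2 3 2 3
3 2 1 3

1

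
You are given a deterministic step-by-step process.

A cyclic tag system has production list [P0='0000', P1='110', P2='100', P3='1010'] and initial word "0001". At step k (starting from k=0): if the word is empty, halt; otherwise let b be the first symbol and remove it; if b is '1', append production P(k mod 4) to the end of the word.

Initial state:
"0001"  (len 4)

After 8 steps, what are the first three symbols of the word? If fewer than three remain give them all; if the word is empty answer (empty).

[0] "0001"  (len 4)
[1] "001"  (len 3)
[2] "01"  (len 2)
[3] "1"  (len 1)
[4] "1010"  (len 4)
[5] "0100000"  (len 7)
[6] "100000"  (len 6)
[7] "00000100"  (len 8)
[8] "0000100"  (len 7)

000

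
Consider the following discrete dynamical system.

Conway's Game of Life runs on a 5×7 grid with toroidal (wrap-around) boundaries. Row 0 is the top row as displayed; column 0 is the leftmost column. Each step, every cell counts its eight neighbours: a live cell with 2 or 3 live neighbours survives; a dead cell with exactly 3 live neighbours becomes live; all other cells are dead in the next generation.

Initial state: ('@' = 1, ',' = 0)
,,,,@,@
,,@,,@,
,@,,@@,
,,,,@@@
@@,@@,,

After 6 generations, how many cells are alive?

1

0) ,,,,@,@
,,@,,@,
,@,,@@,
,,,,@@@
@@,@@,,
1) @@@,@,@
,,,@,,@
,,,@,,,
,@@,,,@
@,,@,,,
2) ,@@,@@@
,@,@@@@
@,,@,,,
@@@@,,,
,,,@,@,
3) ,@,,,,,
,@,,,,,
,,,,,@,
@@,@,,@
,,,,,@,
4) ,,,,,,,
,,,,,,,
,@@,,,@
@,,,@@@
,@@,,,@
5) ,,,,,,,
,,,,,,,
,@,,,,@
,,,@,,,
,@,,,,@
6) ,,,,,,,
,,,,,,,
,,,,,,,
,,@,,,,
,,,,,,,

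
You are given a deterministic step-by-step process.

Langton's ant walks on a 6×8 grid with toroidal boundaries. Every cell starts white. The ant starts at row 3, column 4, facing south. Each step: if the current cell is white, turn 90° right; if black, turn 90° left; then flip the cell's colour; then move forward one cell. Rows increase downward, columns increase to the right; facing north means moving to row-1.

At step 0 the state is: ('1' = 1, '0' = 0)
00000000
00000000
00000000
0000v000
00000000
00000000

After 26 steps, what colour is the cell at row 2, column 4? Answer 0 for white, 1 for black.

0

step 0: 00000000
00000000
00000000
0000v000
00000000
00000000
step 1: 00000000
00000000
00000000
000<1000
00000000
00000000
step 2: 00000000
00000000
000^0000
00011000
00000000
00000000
step 3: 00000000
00000000
0001>000
00011000
00000000
00000000
step 4: 00000000
00000000
00011000
0001v000
00000000
00000000
step 5: 00000000
00000000
00011000
00010>00
00000000
00000000
step 6: 00000000
00000000
00011000
00010100
00000v00
00000000
step 7: 00000000
00000000
00011000
00010100
0000<100
00000000
step 8: 00000000
00000000
00011000
0001^100
00001100
00000000
step 9: 00000000
00000000
00011000
00011>00
00001100
00000000
step 10: 00000000
00000000
00011^00
00011000
00001100
00000000
step 11: 00000000
00000000
000111>0
00011000
00001100
00000000
step 12: 00000000
00000000
00011110
000110v0
00001100
00000000
step 13: 00000000
00000000
00011110
00011<10
00001100
00000000
step 14: 00000000
00000000
00011^10
00011110
00001100
00000000
step 15: 00000000
00000000
0001<010
00011110
00001100
00000000
step 16: 00000000
00000000
00010010
0001v110
00001100
00000000
step 17: 00000000
00000000
00010010
00010>10
00001100
00000000
step 18: 00000000
00000000
00010^10
00010010
00001100
00000000
step 19: 00000000
00000000
000101>0
00010010
00001100
00000000
step 20: 00000000
000000^0
00010100
00010010
00001100
00000000
step 21: 00000000
0000001>
00010100
00010010
00001100
00000000
step 22: 00000000
00000011
0001010v
00010010
00001100
00000000
step 23: 00000000
00000011
000101<1
00010010
00001100
00000000
step 24: 00000000
000000^1
00010111
00010010
00001100
00000000
step 25: 00000000
00000<01
00010111
00010010
00001100
00000000
step 26: 00000^00
00000101
00010111
00010010
00001100
00000000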